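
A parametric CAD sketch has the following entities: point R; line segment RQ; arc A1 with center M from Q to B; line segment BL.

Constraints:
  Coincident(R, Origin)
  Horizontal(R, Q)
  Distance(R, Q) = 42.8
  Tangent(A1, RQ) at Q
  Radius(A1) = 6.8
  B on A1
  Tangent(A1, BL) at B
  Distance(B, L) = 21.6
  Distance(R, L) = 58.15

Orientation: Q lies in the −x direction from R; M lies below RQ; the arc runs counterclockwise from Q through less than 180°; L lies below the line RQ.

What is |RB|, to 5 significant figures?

49.990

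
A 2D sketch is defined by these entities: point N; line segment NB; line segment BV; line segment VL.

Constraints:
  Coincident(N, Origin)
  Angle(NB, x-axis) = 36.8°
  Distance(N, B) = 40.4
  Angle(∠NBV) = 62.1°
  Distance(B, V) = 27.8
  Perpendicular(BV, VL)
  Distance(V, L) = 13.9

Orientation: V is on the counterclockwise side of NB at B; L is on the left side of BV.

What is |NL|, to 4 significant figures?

23.55

N is at the origin; NB runs at 36.8° with length 40.4, so B = 40.4·(cos 36.8°, sin 36.8°) = (32.35, 24.20). ∠NBV = 62.1°, so BV runs at 36.8° + (180° − 62.1°) = 154.7° from the x-axis; with |BV| = 27.8, V = B + 27.8·(cos 154.7°, sin 154.7°) = (7.216, 36.08). BV ⟂ VL; with |VL| = 13.9 on the left of BV, L = V + 13.9·(-0.4274, -0.9041) = (1.276, 23.51). Then |NL| = |L − N| = 23.55.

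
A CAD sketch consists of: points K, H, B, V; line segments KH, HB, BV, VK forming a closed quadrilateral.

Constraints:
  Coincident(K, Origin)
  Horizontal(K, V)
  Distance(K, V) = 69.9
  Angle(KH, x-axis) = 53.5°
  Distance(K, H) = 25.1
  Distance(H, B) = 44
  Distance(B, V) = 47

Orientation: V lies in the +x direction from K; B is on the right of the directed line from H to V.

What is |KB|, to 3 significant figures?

35.7

K is at the origin; KV is horizontal with |KV| = 69.9 and V in +x, so V = (69.9, 0). KH runs at 53.5° with |KH| = 25.1, so H = (14.9, 20.2). B is determined by |HB| = 44.0 and |BV| = 47.0 together: it lies at the intersection of circle(H, 44.0) and circle(V, 47.0). With |HV| = 58.6, the foot of the radical line on HV is 26.9 from H and the perpendicular offset is √(44.0² − 26.9²) = 34.8. Taking the right-of-HV solution: B = (28.2, -21.8).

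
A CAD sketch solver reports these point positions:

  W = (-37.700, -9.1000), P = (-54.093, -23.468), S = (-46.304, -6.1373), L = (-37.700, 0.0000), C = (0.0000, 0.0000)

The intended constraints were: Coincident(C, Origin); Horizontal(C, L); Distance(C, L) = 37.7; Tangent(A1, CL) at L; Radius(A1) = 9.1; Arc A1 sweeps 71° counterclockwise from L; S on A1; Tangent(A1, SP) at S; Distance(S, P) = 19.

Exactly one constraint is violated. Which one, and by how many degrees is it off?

Tangent(A1, SP) at S — off by 5.20°.

C = (0.00, 0.00) ✓; C.y = 0.00, L.y = 0.00 ✓; |CL| = 37.70 ✓; ∠(WL, LC) = 90.00° ✓; |WL| = 9.100 ✓; bearing(W→S) − bearing(W→L) = 71.00° ✓; |WS| = 9.100 ✓; ∠(WS, SP) = 95.20° ✗; |SP| = 19.00 ✓.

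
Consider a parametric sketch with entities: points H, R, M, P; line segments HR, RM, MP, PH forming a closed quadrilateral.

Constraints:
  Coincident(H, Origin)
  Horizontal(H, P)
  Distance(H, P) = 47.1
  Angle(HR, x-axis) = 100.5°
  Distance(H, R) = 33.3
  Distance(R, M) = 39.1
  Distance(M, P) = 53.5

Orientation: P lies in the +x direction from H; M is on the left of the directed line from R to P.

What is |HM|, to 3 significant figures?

58.0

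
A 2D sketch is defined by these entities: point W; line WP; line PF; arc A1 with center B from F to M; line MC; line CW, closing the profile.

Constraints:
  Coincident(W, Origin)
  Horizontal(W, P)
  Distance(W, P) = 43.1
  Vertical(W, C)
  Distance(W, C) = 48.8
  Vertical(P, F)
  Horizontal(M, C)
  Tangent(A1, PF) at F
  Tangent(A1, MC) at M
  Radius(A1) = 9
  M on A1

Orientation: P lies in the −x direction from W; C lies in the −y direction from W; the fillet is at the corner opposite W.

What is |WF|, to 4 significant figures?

58.67

W is at the origin; WP is horizontal with |WP| = 43.1 and P on the −x side, so P = (-43.10, 0.000). WC is vertical with |WC| = 48.8 and C on the −y side, so C = (0.000, -48.80). The virtual corner opposite W is at (-43.10, -48.80). The tangent condition forces BF to be normal to PF and the tangent condition forces BM to be normal to MC, with radius 9.0, so the center B sits 9.0 in from both sides at B = (-34.10, -39.80). That places the tangent points at F = (-43.10, -39.80) on PF and M = (-34.10, -48.80) on MC. Then |WF| = |F − W| = 58.67.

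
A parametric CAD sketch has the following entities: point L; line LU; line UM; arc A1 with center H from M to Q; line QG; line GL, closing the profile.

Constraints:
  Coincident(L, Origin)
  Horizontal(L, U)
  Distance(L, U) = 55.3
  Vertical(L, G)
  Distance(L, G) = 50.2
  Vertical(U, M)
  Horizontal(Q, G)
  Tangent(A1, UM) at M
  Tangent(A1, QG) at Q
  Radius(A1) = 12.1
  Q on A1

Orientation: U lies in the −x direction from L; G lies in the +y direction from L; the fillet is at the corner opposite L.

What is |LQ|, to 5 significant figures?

66.229

L is at the origin; L and U share the same y with |LU| = 55.3 and U on the −x side, so U = (-55.300, 0.0000). LG is vertical with |LG| = 50.2 and G on the +y side, so G = (0.0000, 50.200). The virtual corner opposite L is at (-55.300, 50.200). Since A1 is tangent to UM there, HM ⟂ UM and the tangent condition forces HQ to be normal to QG, with radius 12.1, so the center H sits 12.1 in from both sides at H = (-43.200, 38.100). That places the tangent points at M = (-55.300, 38.100) on UM and Q = (-43.200, 50.200) on QG. Then |LQ| = |Q − L| = 66.229.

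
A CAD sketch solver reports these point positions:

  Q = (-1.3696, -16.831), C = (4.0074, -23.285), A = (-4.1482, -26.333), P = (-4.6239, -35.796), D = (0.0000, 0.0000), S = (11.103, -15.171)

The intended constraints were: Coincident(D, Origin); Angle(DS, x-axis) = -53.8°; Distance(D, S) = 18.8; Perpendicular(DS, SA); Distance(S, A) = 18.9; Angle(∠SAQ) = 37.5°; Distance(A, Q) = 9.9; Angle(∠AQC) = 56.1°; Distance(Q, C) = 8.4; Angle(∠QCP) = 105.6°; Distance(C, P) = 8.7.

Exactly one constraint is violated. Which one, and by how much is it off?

Distance(C, P) = 8.7 — off by 6.50.

D = (0.00, 0.00) ✓; DS at -53.80° ✓; |DS| = 18.80 ✓; ∠(DS, SA) = 90.00° ✓; |SA| = 18.90 ✓; ∠SAQ = 37.50° ✓; |AQ| = 9.900 ✓; ∠AQC = 56.10° ✓; |QC| = 8.400 ✓; ∠QCP = 105.6° ✓; |CP| = 15.20 ✗.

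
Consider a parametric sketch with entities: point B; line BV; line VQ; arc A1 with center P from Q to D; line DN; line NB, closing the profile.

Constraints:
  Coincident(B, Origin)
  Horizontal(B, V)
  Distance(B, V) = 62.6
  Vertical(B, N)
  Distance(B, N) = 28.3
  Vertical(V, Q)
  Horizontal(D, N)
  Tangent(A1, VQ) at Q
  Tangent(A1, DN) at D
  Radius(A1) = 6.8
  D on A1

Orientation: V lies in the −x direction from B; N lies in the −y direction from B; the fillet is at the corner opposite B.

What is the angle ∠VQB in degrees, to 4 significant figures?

71.04°

B is at the origin; BV is horizontal with |BV| = 62.6 and V on the −x side, so V = (-62.60, 0.000). BN is vertical with |BN| = 28.3 and N on the −y side, so N = (0.000, -28.30). The virtual corner opposite B is at (-62.60, -28.30). A1 meets VQ tangentially, so PQ is at right angles to VQ and the tangent condition forces PD to be normal to DN, with radius 6.8, so the center P sits 6.8 in from both sides at P = (-55.80, -21.50). That places the tangent points at Q = (-62.60, -21.50) on VQ and D = (-55.80, -28.30) on DN. Then cos ∠VQB = QV·QB / (|QV||QB|), giving 71.04°.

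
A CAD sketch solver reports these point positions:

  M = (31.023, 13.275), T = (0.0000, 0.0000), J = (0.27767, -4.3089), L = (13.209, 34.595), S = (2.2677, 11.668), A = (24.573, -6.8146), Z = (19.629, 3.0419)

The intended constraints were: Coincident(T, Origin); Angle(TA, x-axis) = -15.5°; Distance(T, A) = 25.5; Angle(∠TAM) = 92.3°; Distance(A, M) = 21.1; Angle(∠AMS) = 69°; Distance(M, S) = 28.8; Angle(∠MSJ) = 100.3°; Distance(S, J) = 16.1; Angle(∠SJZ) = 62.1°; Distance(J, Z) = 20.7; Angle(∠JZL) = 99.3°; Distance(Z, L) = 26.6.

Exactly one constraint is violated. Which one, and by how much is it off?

Distance(Z, L) = 26.6 — off by 5.60.

T = (0.00, 0.00) ✓; TA at -15.50° ✓; |TA| = 25.50 ✓; ∠TAM = 92.30° ✓; |AM| = 21.10 ✓; ∠AMS = 69.00° ✓; |MS| = 28.80 ✓; ∠MSJ = 100.3° ✓; |SJ| = 16.10 ✓; ∠SJZ = 62.10° ✓; |JZ| = 20.70 ✓; ∠JZL = 99.30° ✓; |ZL| = 32.20 ✗.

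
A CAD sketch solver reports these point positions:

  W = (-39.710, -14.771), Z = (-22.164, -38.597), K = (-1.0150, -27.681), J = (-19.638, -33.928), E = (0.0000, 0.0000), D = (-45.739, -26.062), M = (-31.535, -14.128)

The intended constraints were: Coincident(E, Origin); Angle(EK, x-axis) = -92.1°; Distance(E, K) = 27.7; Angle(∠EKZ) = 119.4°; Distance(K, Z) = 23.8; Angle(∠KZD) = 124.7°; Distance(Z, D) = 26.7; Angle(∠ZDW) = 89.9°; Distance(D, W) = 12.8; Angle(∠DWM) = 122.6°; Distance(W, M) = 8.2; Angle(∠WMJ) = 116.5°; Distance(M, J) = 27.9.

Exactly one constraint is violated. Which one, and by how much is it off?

Distance(M, J) = 27.9 — off by 4.80.

E = (0.00, 0.00) ✓; EK at -92.10° ✓; |EK| = 27.70 ✓; ∠EKZ = 119.4° ✓; |KZ| = 23.80 ✓; ∠KZD = 124.7° ✓; |ZD| = 26.70 ✓; ∠ZDW = 89.90° ✓; |DW| = 12.80 ✓; ∠DWM = 122.6° ✓; |WM| = 8.200 ✓; ∠WMJ = 116.5° ✓; |MJ| = 23.10 ✗.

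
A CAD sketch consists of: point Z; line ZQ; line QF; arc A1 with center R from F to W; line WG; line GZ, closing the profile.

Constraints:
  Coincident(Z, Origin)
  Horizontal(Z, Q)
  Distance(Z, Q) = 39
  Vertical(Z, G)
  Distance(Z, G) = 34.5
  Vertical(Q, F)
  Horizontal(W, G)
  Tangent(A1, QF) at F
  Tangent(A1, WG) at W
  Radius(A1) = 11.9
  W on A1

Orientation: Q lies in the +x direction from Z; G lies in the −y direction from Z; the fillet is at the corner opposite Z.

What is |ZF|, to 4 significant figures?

45.08

Z is at the origin; ZQ is horizontal with |ZQ| = 39.0 and Q on the +x side, so Q = (39.00, 0.000). Z and G share the same x with |ZG| = 34.5 and G on the −y side, so G = (0.000, -34.50). The virtual corner opposite Z is at (39.00, -34.50). A1 meets QF tangentially, so RF is at right angles to QF and since A1 is tangent to WG there, RW ⟂ WG, with radius 11.9, so the center R sits 11.9 in from both sides at R = (27.10, -22.60). That places the tangent points at F = (39.00, -22.60) on QF and W = (27.10, -34.50) on WG. Then |ZF| = |F − Z| = 45.08.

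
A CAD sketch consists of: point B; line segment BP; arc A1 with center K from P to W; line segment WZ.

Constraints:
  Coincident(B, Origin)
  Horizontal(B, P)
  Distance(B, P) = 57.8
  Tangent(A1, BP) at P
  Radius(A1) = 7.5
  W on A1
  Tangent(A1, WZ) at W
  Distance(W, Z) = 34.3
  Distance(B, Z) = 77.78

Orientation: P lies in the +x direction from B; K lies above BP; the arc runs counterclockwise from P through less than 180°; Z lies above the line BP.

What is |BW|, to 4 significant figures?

65.72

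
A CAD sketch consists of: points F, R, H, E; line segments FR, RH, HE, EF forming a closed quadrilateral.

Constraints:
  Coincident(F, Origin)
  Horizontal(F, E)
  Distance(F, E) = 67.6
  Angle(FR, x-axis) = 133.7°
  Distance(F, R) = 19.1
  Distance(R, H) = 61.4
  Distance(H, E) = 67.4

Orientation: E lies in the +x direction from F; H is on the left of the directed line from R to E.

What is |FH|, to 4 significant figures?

64.43

F is at the origin; FE is horizontal with |FE| = 67.6 and E in +x, so E = (67.6, 0). FR runs at 133.7° with |FR| = 19.1, so R = (-13.20, 13.81). H is determined by |RH| = 61.4 and |HE| = 67.4 together: it lies at the intersection of circle(R, 61.4) and circle(E, 67.4). With |RE| = 81.97, the foot of the radical line on RE is 36.27 from R and the perpendicular offset is √(61.4² − 36.27²) = 49.54. Taking the left-of-RE solution: H = (30.90, 56.53).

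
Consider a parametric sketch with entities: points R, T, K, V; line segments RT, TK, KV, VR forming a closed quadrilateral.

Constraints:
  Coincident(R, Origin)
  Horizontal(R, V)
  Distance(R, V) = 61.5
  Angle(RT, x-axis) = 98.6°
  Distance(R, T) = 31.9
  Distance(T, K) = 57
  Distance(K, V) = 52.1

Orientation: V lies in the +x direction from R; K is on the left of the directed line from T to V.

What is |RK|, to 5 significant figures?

70.387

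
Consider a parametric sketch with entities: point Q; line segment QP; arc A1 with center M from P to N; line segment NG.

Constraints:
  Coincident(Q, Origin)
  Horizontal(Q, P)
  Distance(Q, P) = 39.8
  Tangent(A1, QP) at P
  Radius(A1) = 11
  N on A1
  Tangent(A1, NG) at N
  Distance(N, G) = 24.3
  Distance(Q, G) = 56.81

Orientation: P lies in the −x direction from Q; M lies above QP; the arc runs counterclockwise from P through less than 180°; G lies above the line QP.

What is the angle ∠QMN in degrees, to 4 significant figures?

45.95°

Q is at the origin; Q and P share the same y with |QP| = 39.8 and P on the −x side, so P = (-39.80, 0.000). The tangent condition forces MP to be normal to QP, so M = P + (0, 11) = (-39.80, 11.00). Since MN ⟂ NG (tangency), |MG| = √(11.0² + 24.3²) = 26.67 regardless of where N sits on A1. So G lies on both circle(Q, 56.81) and circle(M, 26.67); the above-QP intersection is G = (-42.66, 37.52). N is the foot of the tangent from G: N = (-30.32, 16.58).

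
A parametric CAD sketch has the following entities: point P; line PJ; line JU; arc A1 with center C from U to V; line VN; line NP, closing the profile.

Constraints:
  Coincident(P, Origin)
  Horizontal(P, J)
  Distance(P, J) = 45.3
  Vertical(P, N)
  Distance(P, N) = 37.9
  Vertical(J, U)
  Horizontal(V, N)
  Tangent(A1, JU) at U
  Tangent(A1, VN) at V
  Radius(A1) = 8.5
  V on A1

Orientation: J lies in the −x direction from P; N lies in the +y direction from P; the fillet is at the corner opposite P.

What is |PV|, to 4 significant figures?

52.83

P is at the origin; PJ is horizontal with |PJ| = 45.3 and J on the −x side, so J = (-45.30, 0.000). PN is vertical with |PN| = 37.9 and N on the +y side, so N = (0.000, 37.90). The virtual corner opposite P is at (-45.30, 37.90). Tangency of A1 to JU means the radius CU is perpendicular to JU and A1 meets VN tangentially, so CV is at right angles to VN, with radius 8.5, so the center C sits 8.5 in from both sides at C = (-36.80, 29.40). That places the tangent points at U = (-45.30, 29.40) on JU and V = (-36.80, 37.90) on VN. Then |PV| = |V − P| = 52.83.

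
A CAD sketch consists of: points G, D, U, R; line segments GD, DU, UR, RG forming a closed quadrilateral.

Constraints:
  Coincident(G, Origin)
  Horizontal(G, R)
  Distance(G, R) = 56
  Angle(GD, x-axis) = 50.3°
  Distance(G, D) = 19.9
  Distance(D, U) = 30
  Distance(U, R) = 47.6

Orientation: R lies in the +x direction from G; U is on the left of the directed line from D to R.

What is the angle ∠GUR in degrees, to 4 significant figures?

70.10°

Checks: |DU| = 30.00 ✓; |UR| = 47.60 ✓.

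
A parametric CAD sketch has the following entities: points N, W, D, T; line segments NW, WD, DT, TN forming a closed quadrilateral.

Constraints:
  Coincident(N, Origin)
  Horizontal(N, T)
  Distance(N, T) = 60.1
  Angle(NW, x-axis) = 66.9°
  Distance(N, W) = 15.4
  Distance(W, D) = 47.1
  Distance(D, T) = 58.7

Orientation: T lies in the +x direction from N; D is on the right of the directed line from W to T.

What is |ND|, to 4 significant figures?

34.54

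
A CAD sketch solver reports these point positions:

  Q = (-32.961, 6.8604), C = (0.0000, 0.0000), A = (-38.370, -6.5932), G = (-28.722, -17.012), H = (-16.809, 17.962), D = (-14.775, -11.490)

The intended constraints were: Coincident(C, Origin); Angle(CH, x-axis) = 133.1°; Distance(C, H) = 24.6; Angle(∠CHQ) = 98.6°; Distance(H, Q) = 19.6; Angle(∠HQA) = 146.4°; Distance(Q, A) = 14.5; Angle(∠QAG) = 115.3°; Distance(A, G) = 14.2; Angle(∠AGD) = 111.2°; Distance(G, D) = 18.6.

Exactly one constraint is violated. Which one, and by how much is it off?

Distance(G, D) = 18.6 — off by 3.60.

C = (0.00, 0.00) ✓; CH at 133.1° ✓; |CH| = 24.60 ✓; ∠CHQ = 98.60° ✓; |HQ| = 19.60 ✓; ∠HQA = 146.4° ✓; |QA| = 14.50 ✓; ∠QAG = 115.3° ✓; |AG| = 14.20 ✓; ∠AGD = 111.2° ✓; |GD| = 15.00 ✗.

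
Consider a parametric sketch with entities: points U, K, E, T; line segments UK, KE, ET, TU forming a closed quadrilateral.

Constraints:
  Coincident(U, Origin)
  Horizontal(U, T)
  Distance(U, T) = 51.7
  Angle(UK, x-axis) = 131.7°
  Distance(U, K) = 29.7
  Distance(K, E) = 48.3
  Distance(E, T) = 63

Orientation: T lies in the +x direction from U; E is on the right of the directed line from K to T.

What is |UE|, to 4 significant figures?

25.10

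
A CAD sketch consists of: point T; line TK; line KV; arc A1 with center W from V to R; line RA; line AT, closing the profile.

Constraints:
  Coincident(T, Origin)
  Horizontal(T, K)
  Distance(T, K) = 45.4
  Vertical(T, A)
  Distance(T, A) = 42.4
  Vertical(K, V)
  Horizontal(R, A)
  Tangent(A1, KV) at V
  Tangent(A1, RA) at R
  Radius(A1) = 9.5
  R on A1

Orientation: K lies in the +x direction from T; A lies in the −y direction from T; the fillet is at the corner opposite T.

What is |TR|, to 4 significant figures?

55.56

The virtual corner opposite T is at (45.40, -42.40). Tangency of A1 to KV means the radius WV is perpendicular to KV and the tangent condition forces WR to be normal to RA, with radius 9.5, so the center W sits 9.5 in from both sides at W = (35.90, -32.90). That places the tangent points at V = (45.40, -32.90) on KV and R = (35.90, -42.40) on RA. Then |TR| = |R − T| = 55.56.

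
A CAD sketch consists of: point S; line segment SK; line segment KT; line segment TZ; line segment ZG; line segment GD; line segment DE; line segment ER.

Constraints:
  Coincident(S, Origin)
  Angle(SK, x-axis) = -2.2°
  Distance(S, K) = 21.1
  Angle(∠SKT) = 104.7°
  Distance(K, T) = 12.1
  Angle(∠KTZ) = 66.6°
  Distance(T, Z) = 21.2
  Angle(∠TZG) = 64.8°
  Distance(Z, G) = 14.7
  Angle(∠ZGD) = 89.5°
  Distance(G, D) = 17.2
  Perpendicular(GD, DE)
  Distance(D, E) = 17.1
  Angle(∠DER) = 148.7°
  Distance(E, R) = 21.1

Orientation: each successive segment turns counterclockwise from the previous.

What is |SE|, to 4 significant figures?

25.67

S is at the origin; SK runs at -2.2° with length 21.1, so K = (21.08, -0.8100). ∠SKT = 104.7° gives KT at 73.10° from the x-axis; with |KT| = 12.1, T = (24.60, 10.77). ∠KTZ = 66.6° gives TZ at -173.5° from the x-axis; with |TZ| = 21.2, Z = (3.538, 8.368). ∠TZG = 64.8° gives ZG at -58.30° from the x-axis; with |ZG| = 14.7, G = (11.26, -4.139). ∠ZGD = 89.5° gives GD at 32.20° from the x-axis; with |GD| = 17.2, D = (25.82, 5.026). GD ⟂ DE, so DE runs at 122.2°; with |DE| = 17.1, E = (16.70, 19.50). Then |SE| = |E − S| = 25.67.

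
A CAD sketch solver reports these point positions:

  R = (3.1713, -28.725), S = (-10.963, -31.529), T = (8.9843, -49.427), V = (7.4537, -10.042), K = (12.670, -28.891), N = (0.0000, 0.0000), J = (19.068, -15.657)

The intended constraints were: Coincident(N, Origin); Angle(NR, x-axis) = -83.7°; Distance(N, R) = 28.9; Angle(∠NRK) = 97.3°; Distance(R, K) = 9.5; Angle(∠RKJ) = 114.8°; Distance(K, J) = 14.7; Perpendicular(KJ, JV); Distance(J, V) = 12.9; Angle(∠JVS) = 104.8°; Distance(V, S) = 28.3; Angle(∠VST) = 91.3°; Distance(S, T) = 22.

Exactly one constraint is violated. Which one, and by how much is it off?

Distance(S, T) = 22 — off by 4.80.

N = (0.00, 0.00) ✓; NR at -83.70° ✓; |NR| = 28.90 ✓; ∠NRK = 97.30° ✓; |RK| = 9.500 ✓; ∠RKJ = 114.8° ✓; |KJ| = 14.70 ✓; ∠(KJ, JV) = 90.00° ✓; |JV| = 12.90 ✓; ∠JVS = 104.8° ✓; |VS| = 28.30 ✓; ∠VST = 91.30° ✓; |ST| = 26.80 ✗.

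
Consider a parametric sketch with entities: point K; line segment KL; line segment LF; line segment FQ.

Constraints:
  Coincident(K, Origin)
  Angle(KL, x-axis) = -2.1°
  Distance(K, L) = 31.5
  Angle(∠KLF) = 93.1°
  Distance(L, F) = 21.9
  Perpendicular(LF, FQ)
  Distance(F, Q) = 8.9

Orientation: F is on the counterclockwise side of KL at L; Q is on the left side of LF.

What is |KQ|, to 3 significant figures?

32.6

K is at the origin; KL runs at -2.1° with length 31.5, so L = 31.5·(cos -2.1°, sin -2.1°) = (31.5, -1.15). ∠KLF = 93.1°, so LF runs at -2.1° + (180° − 93.1°) = 84.8° from the x-axis; with |LF| = 21.9, F = L + 21.9·(cos 84.8°, sin 84.8°) = (33.5, 20.7). The perpendicularity gives FQ at right angles to LF; with |FQ| = 8.9 on the left of LF, Q = F + 8.9·(-0.996, 0.0906) = (24.6, 21.5). Then |KQ| = |Q − K| = 32.6.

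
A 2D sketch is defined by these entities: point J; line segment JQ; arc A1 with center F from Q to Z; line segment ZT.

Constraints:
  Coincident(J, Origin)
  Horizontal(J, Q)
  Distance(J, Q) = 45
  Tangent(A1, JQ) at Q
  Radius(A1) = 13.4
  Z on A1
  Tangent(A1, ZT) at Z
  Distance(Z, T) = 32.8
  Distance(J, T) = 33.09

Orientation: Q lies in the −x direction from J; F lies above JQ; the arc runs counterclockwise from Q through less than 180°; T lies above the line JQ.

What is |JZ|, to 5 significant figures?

35.021

Checks: ∠(FQ, QJ) = 90.00° ✓; |FZ| = 13.40 ✓; ∠(FZ, ZT) = 90.00° ✓; |ZT| = 32.80 ✓; |JT| = 33.09 ✓.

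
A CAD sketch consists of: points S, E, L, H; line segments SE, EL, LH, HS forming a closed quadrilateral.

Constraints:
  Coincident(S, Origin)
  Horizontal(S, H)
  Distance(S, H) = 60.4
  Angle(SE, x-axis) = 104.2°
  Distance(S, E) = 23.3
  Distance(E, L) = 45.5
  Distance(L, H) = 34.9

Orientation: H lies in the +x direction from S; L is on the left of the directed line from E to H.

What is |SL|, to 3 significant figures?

48.4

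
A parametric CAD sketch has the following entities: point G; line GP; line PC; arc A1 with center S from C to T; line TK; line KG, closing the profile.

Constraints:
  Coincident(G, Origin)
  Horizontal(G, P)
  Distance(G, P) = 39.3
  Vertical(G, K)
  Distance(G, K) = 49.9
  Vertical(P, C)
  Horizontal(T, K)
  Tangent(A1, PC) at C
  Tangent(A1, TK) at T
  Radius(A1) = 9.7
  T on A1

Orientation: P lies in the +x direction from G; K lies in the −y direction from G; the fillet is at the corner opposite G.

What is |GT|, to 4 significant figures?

58.02

G is at the origin; GP is horizontal with |GP| = 39.3 and P on the +x side, so P = (39.30, 0.000). GK is vertical with |GK| = 49.9 and K on the −y side, so K = (0.000, -49.90). The virtual corner opposite G is at (39.30, -49.90). The tangent condition forces SC to be normal to PC and tangency of A1 to TK means the radius ST is perpendicular to TK, with radius 9.7, so the center S sits 9.7 in from both sides at S = (29.60, -40.20). That places the tangent points at C = (39.30, -40.20) on PC and T = (29.60, -49.90) on TK. Then |GT| = |T − G| = 58.02.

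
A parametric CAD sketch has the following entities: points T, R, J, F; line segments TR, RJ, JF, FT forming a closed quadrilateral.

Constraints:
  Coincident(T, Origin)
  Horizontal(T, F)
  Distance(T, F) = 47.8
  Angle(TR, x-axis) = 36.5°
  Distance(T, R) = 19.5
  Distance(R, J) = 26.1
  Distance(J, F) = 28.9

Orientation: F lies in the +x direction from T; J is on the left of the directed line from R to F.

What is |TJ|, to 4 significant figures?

45.60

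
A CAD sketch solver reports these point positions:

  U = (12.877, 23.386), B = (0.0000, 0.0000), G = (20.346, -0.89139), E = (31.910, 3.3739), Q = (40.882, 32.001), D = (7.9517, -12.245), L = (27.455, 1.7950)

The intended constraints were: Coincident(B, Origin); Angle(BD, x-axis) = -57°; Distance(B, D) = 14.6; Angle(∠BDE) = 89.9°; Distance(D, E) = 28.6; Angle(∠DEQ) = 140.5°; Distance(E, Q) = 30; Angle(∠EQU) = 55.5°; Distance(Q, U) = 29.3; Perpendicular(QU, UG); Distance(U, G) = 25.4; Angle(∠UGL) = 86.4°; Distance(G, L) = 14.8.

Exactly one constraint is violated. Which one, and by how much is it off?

Distance(G, L) = 14.8 — off by 7.20.

B = (0.00, 0.00) ✓; BD at -57.00° ✓; |BD| = 14.60 ✓; ∠BDE = 89.90° ✓; |DE| = 28.60 ✓; ∠DEQ = 140.5° ✓; |EQ| = 30.00 ✓; ∠EQU = 55.50° ✓; |QU| = 29.30 ✓; ∠(QU, UG) = 90.00° ✓; |UG| = 25.40 ✓; ∠UGL = 86.40° ✓; |GL| = 7.600 ✗.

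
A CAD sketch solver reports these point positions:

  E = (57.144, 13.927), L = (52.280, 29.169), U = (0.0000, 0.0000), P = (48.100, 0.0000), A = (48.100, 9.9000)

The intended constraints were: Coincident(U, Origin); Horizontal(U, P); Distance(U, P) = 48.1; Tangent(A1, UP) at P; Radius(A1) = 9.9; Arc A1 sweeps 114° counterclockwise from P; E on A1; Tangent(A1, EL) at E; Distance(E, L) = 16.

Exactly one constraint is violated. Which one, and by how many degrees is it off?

Tangent(A1, EL) at E — off by 6.30°.

U = (0.00, 0.00) ✓; U.y = 0.00, P.y = 0.00 ✓; |UP| = 48.10 ✓; ∠(AP, PU) = 90.00° ✓; |AP| = 9.900 ✓; bearing(A→E) − bearing(A→P) = 114.0° ✓; |AE| = 9.900 ✓; ∠(AE, EL) = 96.30° ✗; |EL| = 16.00 ✓.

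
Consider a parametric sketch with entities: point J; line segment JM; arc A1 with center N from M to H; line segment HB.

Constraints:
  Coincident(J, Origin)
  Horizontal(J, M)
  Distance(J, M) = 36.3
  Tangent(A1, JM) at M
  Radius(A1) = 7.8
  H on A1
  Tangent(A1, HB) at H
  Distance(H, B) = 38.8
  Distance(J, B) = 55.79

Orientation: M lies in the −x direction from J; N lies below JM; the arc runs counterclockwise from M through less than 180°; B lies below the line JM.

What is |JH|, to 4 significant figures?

44.86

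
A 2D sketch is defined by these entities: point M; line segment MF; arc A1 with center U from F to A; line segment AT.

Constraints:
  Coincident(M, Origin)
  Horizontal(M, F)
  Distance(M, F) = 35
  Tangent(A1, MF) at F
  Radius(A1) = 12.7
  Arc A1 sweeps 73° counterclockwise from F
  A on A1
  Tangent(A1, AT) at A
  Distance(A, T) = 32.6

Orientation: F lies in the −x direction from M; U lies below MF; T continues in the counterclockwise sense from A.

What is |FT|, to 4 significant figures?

45.64

On A1, F sits at bearing 90° from U; a 73° counterclockwise sweep puts A at bearing 163°, so A = U + 12.7·(cos 163°, sin 163°) = (-47.15, -8.987). A1 meets AT tangentially, so UA is at right angles to AT, so AT runs along (−sin 163°, cos 163°); with |AT| = 32.6, T = (-56.68, -40.16). Then |FT| = |T − F| = 45.64.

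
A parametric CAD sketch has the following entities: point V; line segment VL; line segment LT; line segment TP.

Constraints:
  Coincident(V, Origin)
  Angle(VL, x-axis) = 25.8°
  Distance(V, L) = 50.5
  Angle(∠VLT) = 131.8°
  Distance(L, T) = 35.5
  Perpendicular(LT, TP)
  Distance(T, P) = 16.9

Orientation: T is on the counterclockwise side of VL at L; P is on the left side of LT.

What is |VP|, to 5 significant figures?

72.205

∠VLT = 131.8°, so LT runs at 25.8° + (180° − 131.8°) = 74.000° from the x-axis; with |LT| = 35.5, T = L + 35.5·(cos 74.000°, sin 74.000°) = (55.251, 56.104). LT is perpendicular to TP; with |TP| = 16.9 on the left of LT, P = T + 16.9·(-0.96126, 0.27564) = (39.006, 60.762). Then |VP| = |P − V| = 72.205.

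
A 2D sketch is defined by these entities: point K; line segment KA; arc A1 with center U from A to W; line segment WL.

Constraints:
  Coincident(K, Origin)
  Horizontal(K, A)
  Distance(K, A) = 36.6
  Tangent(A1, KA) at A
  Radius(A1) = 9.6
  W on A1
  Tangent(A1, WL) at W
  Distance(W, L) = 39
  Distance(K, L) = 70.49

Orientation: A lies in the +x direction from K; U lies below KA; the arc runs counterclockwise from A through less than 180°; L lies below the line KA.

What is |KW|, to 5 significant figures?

32.980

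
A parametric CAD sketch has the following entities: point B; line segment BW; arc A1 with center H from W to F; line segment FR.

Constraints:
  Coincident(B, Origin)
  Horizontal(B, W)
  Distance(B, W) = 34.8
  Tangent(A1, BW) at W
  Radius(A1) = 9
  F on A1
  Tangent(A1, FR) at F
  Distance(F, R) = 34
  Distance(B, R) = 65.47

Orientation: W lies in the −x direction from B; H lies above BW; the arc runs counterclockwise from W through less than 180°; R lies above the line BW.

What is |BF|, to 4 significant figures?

32.22

B is at the origin; B and W share the same y with |BW| = 34.8 and W on the −x side, so W = (-34.80, 0.000). Tangency of A1 to BW means the radius HW is perpendicular to BW, so H = W + (0, 9) = (-34.80, 9.000). Since HF ⟂ FR (tangency), |HR| = √(9.0² + 34.0²) = 35.17 regardless of where F sits on A1. So R lies on both circle(B, 65.47) and circle(H, 35.17); the above-BW intersection is R = (-52.13, 39.60). F is the foot of the tangent from R: F = (-28.36, 15.29).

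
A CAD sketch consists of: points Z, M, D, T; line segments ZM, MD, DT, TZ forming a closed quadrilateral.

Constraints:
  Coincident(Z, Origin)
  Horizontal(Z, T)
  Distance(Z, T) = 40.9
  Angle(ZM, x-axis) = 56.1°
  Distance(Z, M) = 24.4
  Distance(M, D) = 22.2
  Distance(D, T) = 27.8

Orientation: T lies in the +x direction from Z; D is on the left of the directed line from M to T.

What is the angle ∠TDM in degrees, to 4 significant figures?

84.85°

Checks: |ZT| = 40.90 ✓; |ZM| = 24.40 ✓; |MD| = 22.20 ✓; |DT| = 27.80 ✓.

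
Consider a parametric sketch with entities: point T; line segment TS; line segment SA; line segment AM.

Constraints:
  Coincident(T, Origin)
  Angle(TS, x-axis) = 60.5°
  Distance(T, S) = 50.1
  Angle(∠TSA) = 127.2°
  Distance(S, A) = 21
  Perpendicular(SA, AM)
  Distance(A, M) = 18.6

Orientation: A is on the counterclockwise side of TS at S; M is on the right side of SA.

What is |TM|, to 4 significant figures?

77.81

T is at the origin; TS runs at 60.5° with length 50.1, so S = 50.1·(cos 60.5°, sin 60.5°) = (24.67, 43.60). ∠TSA = 127.2°, so SA runs at 60.5° + (180° − 127.2°) = 113.3° from the x-axis; with |SA| = 21.0, A = S + 21.0·(cos 113.3°, sin 113.3°) = (16.36, 62.89). SA ⟂ AM; with |AM| = 18.6 on the right of SA, M = A + 18.6·(0.9184, 0.3955) = (33.45, 70.25). Then |TM| = |M − T| = 77.81.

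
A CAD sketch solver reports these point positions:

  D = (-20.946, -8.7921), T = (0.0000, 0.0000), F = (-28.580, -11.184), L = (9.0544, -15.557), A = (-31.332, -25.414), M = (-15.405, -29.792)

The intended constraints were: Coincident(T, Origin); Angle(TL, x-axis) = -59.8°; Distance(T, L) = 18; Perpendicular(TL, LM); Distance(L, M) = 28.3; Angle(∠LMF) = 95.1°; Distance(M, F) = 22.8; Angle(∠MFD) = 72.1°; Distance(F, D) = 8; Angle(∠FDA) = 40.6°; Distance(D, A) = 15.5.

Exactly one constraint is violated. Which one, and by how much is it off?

Distance(D, A) = 15.5 — off by 4.10.

T = (0.00, 0.00) ✓; TL at -59.80° ✓; |TL| = 18.00 ✓; ∠(TL, LM) = 90.00° ✓; |LM| = 28.30 ✓; ∠LMF = 95.10° ✓; |MF| = 22.80 ✓; ∠MFD = 72.10° ✓; |FD| = 8.000 ✓; ∠FDA = 40.60° ✓; |DA| = 19.60 ✗.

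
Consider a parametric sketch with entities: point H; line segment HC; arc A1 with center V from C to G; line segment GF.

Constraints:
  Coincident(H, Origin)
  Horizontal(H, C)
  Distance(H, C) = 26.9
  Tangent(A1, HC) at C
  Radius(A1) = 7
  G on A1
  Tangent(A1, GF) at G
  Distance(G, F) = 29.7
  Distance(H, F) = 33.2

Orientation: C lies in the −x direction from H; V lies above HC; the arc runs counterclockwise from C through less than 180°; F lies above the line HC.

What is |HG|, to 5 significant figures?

20.876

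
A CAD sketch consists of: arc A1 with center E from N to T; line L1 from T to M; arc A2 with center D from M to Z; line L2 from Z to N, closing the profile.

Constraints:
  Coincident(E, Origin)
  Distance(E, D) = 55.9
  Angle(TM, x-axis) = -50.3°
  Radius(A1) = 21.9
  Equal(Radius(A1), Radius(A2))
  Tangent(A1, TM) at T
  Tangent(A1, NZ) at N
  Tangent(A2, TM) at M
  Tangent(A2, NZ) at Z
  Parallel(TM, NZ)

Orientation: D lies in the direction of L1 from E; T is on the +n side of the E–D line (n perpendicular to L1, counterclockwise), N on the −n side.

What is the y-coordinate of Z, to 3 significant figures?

-57.0

Tangency of A1 to both parallel lines with radius 21.9 puts T and N at E ± 21.9·n: T = (16.8, 14.0), N = (-16.8, -14.0). Equal radii place M and Z the same way about D: M = D + 21.9·n = (52.6, -29.0), Z = D − 21.9·n = (18.9, -57.0). So Z.y = -57.0.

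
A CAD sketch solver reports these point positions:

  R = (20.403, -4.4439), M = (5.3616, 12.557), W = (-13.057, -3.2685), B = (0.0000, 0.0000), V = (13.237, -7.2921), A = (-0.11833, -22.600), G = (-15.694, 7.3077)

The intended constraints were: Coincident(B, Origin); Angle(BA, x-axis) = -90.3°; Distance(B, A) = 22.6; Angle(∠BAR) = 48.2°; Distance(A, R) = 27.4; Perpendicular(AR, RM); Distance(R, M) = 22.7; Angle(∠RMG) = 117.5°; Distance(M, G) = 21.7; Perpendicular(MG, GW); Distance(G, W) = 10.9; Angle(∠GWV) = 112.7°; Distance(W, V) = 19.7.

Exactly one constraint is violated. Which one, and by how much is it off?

Distance(W, V) = 19.7 — off by 6.90.

B = (0.00, 0.00) ✓; BA at -90.30° ✓; |BA| = 22.60 ✓; ∠BAR = 48.20° ✓; |AR| = 27.40 ✓; ∠(AR, RM) = 90.00° ✓; |RM| = 22.70 ✓; ∠RMG = 117.5° ✓; |MG| = 21.70 ✓; ∠(MG, GW) = 90.00° ✓; |GW| = 10.90 ✓; ∠GWV = 112.7° ✓; |WV| = 26.60 ✗.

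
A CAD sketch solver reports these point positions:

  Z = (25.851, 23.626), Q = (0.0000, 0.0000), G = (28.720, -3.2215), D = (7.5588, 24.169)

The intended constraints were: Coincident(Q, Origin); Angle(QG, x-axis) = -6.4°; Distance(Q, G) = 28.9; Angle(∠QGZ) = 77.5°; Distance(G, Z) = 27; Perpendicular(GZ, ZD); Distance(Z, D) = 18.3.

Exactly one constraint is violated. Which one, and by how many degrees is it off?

Perpendicular(GZ, ZD) — off by 7.80°.

Q = (0.00, 0.00) ✓; QG at -6.400° ✓; |QG| = 28.90 ✓; ∠QGZ = 77.50° ✓; |GZ| = 27.00 ✓; ∠(GZ, ZD) = 82.20° ✗; |ZD| = 18.30 ✓.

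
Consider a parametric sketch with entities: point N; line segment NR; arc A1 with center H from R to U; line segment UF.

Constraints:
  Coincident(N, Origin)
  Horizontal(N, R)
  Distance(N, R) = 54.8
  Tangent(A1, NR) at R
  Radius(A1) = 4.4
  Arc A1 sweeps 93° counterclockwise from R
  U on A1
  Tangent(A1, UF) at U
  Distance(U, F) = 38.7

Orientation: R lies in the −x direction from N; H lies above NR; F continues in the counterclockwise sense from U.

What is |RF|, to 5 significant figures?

43.342

On A1, R sits at bearing -90° from H; a 93° counterclockwise sweep puts U at bearing 3°, so U = H + 4.4·(cos 3°, sin 3°) = (-50.406, 4.6303). The tangent condition forces HU to be normal to UF, so UF runs along (−sin 3°, cos 3°); with |UF| = 38.7, F = (-52.431, 43.277). Then |RF| = |F − R| = 43.342.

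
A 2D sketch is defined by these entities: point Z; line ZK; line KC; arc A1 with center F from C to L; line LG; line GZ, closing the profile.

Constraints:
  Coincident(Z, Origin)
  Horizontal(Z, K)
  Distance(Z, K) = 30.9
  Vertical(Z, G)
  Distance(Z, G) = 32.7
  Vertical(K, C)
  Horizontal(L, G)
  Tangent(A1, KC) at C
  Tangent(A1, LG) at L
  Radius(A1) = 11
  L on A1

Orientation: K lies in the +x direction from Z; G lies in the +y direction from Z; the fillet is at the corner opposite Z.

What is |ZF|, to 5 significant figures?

29.443

ZG is vertical with |ZG| = 32.7 and G on the +y side, so G = (0.0000, 32.700). The virtual corner opposite Z is at (30.900, 32.700). Tangency of A1 to KC means the radius FC is perpendicular to KC and since A1 is tangent to LG there, FL ⟂ LG, with radius 11.0, so the center F sits 11.0 in from both sides at F = (19.900, 21.700). Then |ZF| = |F − Z| = 29.443.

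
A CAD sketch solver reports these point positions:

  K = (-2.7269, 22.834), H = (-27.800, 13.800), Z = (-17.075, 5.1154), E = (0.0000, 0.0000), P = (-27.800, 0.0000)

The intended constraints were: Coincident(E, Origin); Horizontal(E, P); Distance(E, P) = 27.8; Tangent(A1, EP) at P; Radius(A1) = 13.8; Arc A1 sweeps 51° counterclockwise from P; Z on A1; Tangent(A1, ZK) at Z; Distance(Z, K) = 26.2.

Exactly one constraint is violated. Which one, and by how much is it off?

Distance(Z, K) = 26.2 — off by 3.40.

E = (0.00, 0.00) ✓; E.y = 0.00, P.y = 0.00 ✓; |EP| = 27.80 ✓; ∠(HP, PE) = 90.00° ✓; |HP| = 13.80 ✓; bearing(H→Z) − bearing(H→P) = 51.00° ✓; |HZ| = 13.80 ✓; ∠(HZ, ZK) = 90.00° ✓; |ZK| = 22.80 ✗.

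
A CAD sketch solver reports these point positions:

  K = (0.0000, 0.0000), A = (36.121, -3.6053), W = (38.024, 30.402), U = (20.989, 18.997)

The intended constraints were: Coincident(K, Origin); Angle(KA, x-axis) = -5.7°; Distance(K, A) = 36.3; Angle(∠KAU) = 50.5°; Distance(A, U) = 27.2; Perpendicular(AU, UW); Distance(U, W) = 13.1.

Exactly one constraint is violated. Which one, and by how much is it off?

Distance(U, W) = 13.1 — off by 7.40.

K = (0.00, 0.00) ✓; KA at -5.700° ✓; |KA| = 36.30 ✓; ∠KAU = 50.50° ✓; |AU| = 27.20 ✓; ∠(AU, UW) = 90.00° ✓; |UW| = 20.50 ✗.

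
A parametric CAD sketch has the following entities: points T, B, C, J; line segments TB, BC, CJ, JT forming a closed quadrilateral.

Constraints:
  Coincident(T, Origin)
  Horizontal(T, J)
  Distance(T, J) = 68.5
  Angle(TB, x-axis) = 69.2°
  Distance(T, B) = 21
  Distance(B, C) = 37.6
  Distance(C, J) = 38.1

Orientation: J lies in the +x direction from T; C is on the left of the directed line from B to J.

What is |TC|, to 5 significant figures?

52.609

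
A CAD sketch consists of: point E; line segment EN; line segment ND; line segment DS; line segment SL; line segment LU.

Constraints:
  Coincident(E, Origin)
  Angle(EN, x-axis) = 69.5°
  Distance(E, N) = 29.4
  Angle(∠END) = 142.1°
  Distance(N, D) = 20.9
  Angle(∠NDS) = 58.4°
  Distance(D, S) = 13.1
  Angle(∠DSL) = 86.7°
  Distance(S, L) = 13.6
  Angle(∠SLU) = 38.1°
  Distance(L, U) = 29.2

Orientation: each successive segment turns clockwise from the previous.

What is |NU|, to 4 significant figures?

32.08

∠DSL = 86.7° gives SL at 176.7° from the x-axis; with |SL| = 13.6, L = (14.52, 26.17). ∠SLU = 38.1° gives LU at 34.80° from the x-axis; with |LU| = 29.2, U = (38.50, 42.84). Then |NU| = |U − N| = 32.08.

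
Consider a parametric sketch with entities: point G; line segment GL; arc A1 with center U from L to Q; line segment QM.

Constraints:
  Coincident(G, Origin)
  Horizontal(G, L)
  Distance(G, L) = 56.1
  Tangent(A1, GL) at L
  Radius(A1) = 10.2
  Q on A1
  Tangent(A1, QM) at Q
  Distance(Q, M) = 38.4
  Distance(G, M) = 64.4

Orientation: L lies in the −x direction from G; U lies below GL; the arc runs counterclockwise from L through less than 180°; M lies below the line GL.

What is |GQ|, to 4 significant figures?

66.50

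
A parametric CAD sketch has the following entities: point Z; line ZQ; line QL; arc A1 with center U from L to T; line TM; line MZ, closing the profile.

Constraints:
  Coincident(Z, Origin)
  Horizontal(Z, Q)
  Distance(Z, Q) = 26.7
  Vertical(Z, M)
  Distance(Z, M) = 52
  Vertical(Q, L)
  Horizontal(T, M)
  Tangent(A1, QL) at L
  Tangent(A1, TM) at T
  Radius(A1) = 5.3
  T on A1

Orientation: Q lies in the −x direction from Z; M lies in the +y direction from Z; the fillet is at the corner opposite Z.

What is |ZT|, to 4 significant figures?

56.23

Z is at the origin; Z and Q share the same y with |ZQ| = 26.7 and Q on the −x side, so Q = (-26.70, 0.000). ZM is vertical with |ZM| = 52.0 and M on the +y side, so M = (0.000, 52.00). The virtual corner opposite Z is at (-26.70, 52.00). A1 meets QL tangentially, so UL is at right angles to QL and A1 meets TM tangentially, so UT is at right angles to TM, with radius 5.3, so the center U sits 5.3 in from both sides at U = (-21.40, 46.70). That places the tangent points at L = (-26.70, 46.70) on QL and T = (-21.40, 52.00) on TM. Then |ZT| = |T − Z| = 56.23.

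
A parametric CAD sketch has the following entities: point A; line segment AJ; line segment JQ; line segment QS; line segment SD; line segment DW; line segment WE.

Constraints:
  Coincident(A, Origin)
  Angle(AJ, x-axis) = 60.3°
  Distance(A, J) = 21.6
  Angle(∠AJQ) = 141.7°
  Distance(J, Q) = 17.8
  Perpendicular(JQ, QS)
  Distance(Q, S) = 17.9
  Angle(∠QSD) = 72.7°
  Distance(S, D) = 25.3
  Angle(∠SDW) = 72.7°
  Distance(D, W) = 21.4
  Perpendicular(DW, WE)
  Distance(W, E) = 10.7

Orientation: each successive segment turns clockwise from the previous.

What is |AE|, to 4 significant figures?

34.75

∠SDW = 72.7° gives DW at 77.40° from the x-axis; with |DW| = 21.4, W = (13.36, 27.65). The perpendicularity gives WE at right angles to DW, so WE runs at -12.60°; with |WE| = 10.7, E = (23.81, 25.31). Then |AE| = |E − A| = 34.75.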